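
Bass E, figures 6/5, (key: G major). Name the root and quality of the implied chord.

C major seventh

The figures 6/5 indicate a seventh chord in first inversion.
In first inversion the root lies a sixth above the bass: a sixth above E in G major is C.
The chord tones are E, G, B, C, giving C major seventh.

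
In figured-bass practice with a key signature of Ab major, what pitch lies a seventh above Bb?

Counting 6 letter steps above Bb lands on A; in Ab major, that letter is Ab.

Ab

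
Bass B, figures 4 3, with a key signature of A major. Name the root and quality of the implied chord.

The figures 4 3 indicate a seventh chord in second inversion.
In second inversion the root lies a fourth above the bass: a fourth above B in A major is E.
The chord tones are B, D, E, G#, giving E dominant seventh.

E dominant seventh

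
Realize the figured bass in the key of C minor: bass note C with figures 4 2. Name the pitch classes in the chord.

The written figures 4 2 are shorthand for 6/4/2: the 6 is implied.
A second above C in this key is D.
A fourth above C in this key is F.
A sixth above C in this key is Ab.
Together with the bass C, this spells D half-diminished seventh in third inversion.

C, D, F, Ab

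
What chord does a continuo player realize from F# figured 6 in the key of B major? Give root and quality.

D# minor

The figures 6 indicate a triad in first inversion.
In first inversion the root lies a sixth above the bass: a sixth above F# in B major is D#.
The chord tones are F#, A#, D#, giving D# minor.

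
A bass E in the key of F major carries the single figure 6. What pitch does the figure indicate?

C

Counting 5 letter steps above E lands on C; in F major, that letter is C.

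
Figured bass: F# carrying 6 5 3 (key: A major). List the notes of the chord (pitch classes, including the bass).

A third above F# in this key is A.
A fifth above F# in this key is C#.
A sixth above F# in this key is D.
Together with the bass F#, this spells D major seventh in first inversion.

F#, A, C#, D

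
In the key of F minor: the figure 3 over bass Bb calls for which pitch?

Db

Counting 2 letter steps above Bb lands on D; in F minor, that letter is Db.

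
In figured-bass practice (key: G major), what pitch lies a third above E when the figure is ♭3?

Gb

Counting 2 letter steps above E lands on G; in G major, that letter is G.
The b3 figure lowers it a semitone, giving Gb.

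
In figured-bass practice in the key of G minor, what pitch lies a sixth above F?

Counting 5 letter steps above F lands on D; in G minor, that letter is D.

D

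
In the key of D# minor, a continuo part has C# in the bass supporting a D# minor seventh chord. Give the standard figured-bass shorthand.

C# is the seventh of D# minor seventh, so the chord is in third inversion.
A seventh chord in third inversion is figured 6/4/2, conventionally abbreviated 4/2.

4/2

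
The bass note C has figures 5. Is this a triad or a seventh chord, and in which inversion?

5 is shorthand for 5/3.
Intervals of 5/3 above the bass form a triad; the bass is the root, so this is root position.

triad, root position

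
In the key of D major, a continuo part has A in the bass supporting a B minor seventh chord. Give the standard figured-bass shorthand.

A is the seventh of B minor seventh, so the chord is in third inversion.
A seventh chord in third inversion is figured 6/4/2, conventionally abbreviated 4/2.

4/2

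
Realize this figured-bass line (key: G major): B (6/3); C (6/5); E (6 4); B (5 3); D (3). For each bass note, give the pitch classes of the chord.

B (6/3): B, D, G.
C (6/5/3): C, E, G, A.
E (6/4): E, A, C.
B (5/3): B, D, F#.
D (5/3): D, F#, A.

B, D, G | C, E, G, A | E, A, C | B, D, F# | D, F#, A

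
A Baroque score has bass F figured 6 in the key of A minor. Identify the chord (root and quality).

D minor

The figures 6 indicate a triad in first inversion.
In first inversion the root lies a sixth above the bass: a sixth above F in A minor is D.
The chord tones are F, A, D, giving D minor.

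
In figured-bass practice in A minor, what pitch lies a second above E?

Counting 1 letter step above E lands on F; in A minor, that letter is F.

F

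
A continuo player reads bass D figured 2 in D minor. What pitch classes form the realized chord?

D, E, G, Bb

The written figures 2 are shorthand for 6/4/2: the 6/4 are implied.
A second above D in this key is E.
A fourth above D in this key is G.
A sixth above D in this key is Bb.
Together with the bass D, this spells E half-diminished seventh in third inversion.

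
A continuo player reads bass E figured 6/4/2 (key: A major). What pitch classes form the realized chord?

E, F#, A, C#

A second above E in this key is F#.
A fourth above E in this key is A.
A sixth above E in this key is C#.
Together with the bass E, this spells F# minor seventh in third inversion.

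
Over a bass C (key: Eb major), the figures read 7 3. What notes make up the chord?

The written figures 7 3 are shorthand for 7/5/3: the 5 is implied.
A third above C in this key is Eb.
A fifth above C in this key is G.
A seventh above C in this key is Bb.
Together with the bass C, this spells C minor seventh in root position.

C, Eb, G, Bb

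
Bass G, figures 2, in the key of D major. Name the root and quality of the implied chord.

A dominant seventh

The figures 2 indicate a seventh chord in third inversion.
In third inversion the root lies a second above the bass: a second above G in D major is A.
The chord tones are G, A, C#, E, giving A dominant seventh.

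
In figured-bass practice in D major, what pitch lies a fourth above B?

E

Counting 3 letter steps above B lands on E; in D major, that letter is E.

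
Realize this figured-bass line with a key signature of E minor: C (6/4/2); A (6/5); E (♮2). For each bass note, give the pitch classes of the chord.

C, D, F#, A | A, C, E, F# | E, F, A, C

C (6/4/2): C, D, F#, A.
A (6/5/3): A, C, E, F#.
E (6/4/♮2): E, F, A, C.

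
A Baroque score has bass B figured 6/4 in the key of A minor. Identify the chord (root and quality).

E minor

The figures 6/4 indicate a triad in second inversion.
In second inversion the root lies a fourth above the bass: a fourth above B in A minor is E.
The chord tones are B, E, G, giving E minor.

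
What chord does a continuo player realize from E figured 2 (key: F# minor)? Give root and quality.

The figures 2 indicate a seventh chord in third inversion.
In third inversion the root lies a second above the bass: a second above E in F# minor is F#.
The chord tones are E, F#, A, C#, giving F# minor seventh.

F# minor seventh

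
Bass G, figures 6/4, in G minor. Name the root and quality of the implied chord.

C minor

The figures 6/4 indicate a triad in second inversion.
In second inversion the root lies a fourth above the bass: a fourth above G in G minor is C.
The chord tones are G, C, Eb, giving C minor.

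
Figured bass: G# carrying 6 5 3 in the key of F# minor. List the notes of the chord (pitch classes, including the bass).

G#, B, D, E

A third above G# in this key is B.
A fifth above G# in this key is D.
A sixth above G# in this key is E.
Together with the bass G#, this spells E dominant seventh in first inversion.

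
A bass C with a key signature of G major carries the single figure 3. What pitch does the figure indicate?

E

Counting 2 letter steps above C lands on E; in G major, that letter is E.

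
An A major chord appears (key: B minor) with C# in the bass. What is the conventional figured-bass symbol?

C# is the third of A major, so the chord is in first inversion.
A triad in first inversion is figured 6/3, conventionally abbreviated 6.

6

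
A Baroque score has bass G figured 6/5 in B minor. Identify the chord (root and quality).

E minor seventh

The figures 6/5 indicate a seventh chord in first inversion.
In first inversion the root lies a sixth above the bass: a sixth above G in B minor is E.
The chord tones are G, B, D, E, giving E minor seventh.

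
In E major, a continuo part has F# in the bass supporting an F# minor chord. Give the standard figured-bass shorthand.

F# is the root of F# minor, so the chord is in root position.
A triad in root position is figured 5/3, conventionally abbreviated (no figures — root-position triad).

no figures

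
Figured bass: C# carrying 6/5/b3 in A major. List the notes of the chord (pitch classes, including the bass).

C#, Eb, G#, A

A third above C# in this key is E, lowered to Eb by the flat.
A fifth above C# in this key is G#.
A sixth above C# in this key is A.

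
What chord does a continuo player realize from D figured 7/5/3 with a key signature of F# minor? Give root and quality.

D major seventh

The figures 7/5/3 indicate a seventh chord in root position.
In root position the bass is the root, so the root is D.
The chord tones are D, F#, A, C#, giving D major seventh.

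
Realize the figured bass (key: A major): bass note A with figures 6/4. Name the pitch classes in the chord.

A fourth above A in this key is D.
A sixth above A in this key is F#.
Together with the bass A, this spells D major in second inversion.

A, D, F#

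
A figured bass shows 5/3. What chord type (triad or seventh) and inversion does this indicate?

triad, root position

Intervals of 5/3 above the bass form a triad; the bass is the root, so this is root position.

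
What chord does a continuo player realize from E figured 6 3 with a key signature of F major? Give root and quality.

The figures 6 3 indicate a triad in first inversion.
In first inversion the root lies a sixth above the bass: a sixth above E in F major is C.
The chord tones are E, G, C, giving C major.

C major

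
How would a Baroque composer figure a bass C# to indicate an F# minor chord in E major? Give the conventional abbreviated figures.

6/4

C# is the fifth of F# minor, so the chord is in second inversion.
A triad in second inversion is figured 6/4, conventionally abbreviated 6/4.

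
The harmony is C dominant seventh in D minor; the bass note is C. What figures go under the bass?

C is the root of C dominant seventh, so the chord is in root position.
A seventh chord in root position is figured 7/5/3, conventionally abbreviated 7.

7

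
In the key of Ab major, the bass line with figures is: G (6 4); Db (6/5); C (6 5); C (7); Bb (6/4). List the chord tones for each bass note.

G (6/4): G, C, Eb.
Db (6/5/3): Db, F, Ab, Bb.
C (6/5/3): C, Eb, G, Ab.
C (7/5/3): C, Eb, G, Bb.
Bb (6/4): Bb, Eb, G.

G, C, Eb | Db, F, Ab, Bb | C, Eb, G, Ab | C, Eb, G, Bb | Bb, Eb, G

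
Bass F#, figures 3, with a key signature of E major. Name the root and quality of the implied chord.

F# minor

The figures 3 indicate a triad in root position.
In root position the bass is the root, so the root is F#.
The chord tones are F#, A, C#, giving F# minor.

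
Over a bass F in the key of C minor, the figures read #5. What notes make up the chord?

The written figures #5 are shorthand for 5/3: the 3 is implied.
A third above F in this key is Ab.
A fifth above F in this key is C, raised to C# by the sharp.

F, Ab, C#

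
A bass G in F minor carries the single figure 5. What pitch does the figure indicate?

Counting 4 letter steps above G lands on D; in F minor, that letter is Db.

Db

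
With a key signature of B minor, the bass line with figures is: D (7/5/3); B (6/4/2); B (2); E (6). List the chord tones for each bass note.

D, F#, A, C# | B, C#, E, G | B, C#, E, G | E, G, C#

D (7/5/3): D, F#, A, C#.
B (6/4/2): B, C#, E, G.
B (6/4/2): B, C#, E, G.
E (6/3): E, G, C#.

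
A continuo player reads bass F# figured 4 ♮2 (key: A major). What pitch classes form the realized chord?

F#, G, B, D

The written figures 4 ♮2 are shorthand for 6/4/2: the 6 is implied.
A second above F# in this key is G#, made natural (G) by the ♮ figure.
A fourth above F# in this key is B.
A sixth above F# in this key is D.
Together with the bass F#, this spells G major seventh in third inversion.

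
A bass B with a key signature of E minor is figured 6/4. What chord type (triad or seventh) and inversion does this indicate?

triad, second inversion

Intervals of 6/4 above the bass form a triad; the bass is the fifth, so this is second inversion.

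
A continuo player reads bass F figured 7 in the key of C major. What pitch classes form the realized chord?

The written figures 7 are shorthand for 7/5/3: the 5/3 are implied.
A third above F in this key is A.
A fifth above F in this key is C.
A seventh above F in this key is E.
Together with the bass F, this spells F major seventh in root position.

F, A, C, E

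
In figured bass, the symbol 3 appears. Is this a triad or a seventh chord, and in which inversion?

3 is shorthand for 5/3.
Intervals of 5/3 above the bass form a triad; the bass is the root, so this is root position.

triad, root position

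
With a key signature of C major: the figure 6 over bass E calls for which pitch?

C

Counting 5 letter steps above E lands on C; in C major, that letter is C.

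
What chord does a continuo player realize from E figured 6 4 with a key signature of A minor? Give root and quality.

The figures 6 4 indicate a triad in second inversion.
In second inversion the root lies a fourth above the bass: a fourth above E in A minor is A.
The chord tones are E, A, C, giving A minor.

A minor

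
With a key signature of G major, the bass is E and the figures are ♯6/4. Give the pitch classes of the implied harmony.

A fourth above E in this key is A.
A sixth above E in this key is C, raised to C# by the sharp.
Together with the bass E, this spells A major in second inversion.

E, A, C#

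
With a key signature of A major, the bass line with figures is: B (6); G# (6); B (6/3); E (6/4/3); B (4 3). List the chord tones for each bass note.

B, D, G# | G#, B, E | B, D, G# | E, G#, A, C# | B, D, E, G#

B (6/3): B, D, G#.
G# (6/3): G#, B, E.
B (6/3): B, D, G#.
E (6/4/3): E, G#, A, C#.
B (6/4/3): B, D, E, G#.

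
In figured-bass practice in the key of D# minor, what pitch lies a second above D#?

E#

Counting 1 letter step above D# lands on E; in D# minor, that letter is E#.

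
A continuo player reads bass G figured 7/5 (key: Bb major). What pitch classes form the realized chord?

The written figures 7/5 are shorthand for 7/5/3: the 3 is implied.
A third above G in this key is Bb.
A fifth above G in this key is D.
A seventh above G in this key is F.
Together with the bass G, this spells G minor seventh in root position.

G, Bb, D, F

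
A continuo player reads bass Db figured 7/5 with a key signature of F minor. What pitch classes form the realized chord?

Db, F, Ab, C

The written figures 7/5 are shorthand for 7/5/3: the 3 is implied.
A third above Db in this key is F.
A fifth above Db in this key is Ab.
A seventh above Db in this key is C.
Together with the bass Db, this spells Db major seventh in root position.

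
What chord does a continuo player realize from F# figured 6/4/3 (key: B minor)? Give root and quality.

B minor seventh

The figures 6/4/3 indicate a seventh chord in second inversion.
In second inversion the root lies a fourth above the bass: a fourth above F# in B minor is B.
The chord tones are F#, A, B, D, giving B minor seventh.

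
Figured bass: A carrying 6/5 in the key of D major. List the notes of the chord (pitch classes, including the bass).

The written figures 6/5 are shorthand for 6/5/3: the 3 is implied.
A third above A in this key is C#.
A fifth above A in this key is E.
A sixth above A in this key is F#.
Together with the bass A, this spells F# minor seventh in first inversion.

A, C#, E, F#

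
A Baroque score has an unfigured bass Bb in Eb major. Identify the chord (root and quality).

Bb major

An unfigured bass indicates a triad in root position.
In root position the bass is the root, so the root is Bb.
The chord tones are Bb, D, F, giving Bb major.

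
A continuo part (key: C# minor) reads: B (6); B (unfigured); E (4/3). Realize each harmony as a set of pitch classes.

B, D#, G# | B, D#, F# | E, G#, A, C#

B (6/3): B, D#, G#.
B (5/3): B, D#, F#.
E (6/4/3): E, G#, A, C#.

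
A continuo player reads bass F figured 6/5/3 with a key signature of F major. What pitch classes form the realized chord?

A third above F in this key is A.
A fifth above F in this key is C.
A sixth above F in this key is D.
Together with the bass F, this spells D minor seventh in first inversion.

F, A, C, D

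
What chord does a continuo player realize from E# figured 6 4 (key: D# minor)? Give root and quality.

The figures 6 4 indicate a triad in second inversion.
In second inversion the root lies a fourth above the bass: a fourth above E# in D# minor is A#.
The chord tones are E#, A#, C#, giving A# minor.

A# minor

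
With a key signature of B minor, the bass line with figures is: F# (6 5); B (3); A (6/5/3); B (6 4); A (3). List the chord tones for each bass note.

F# (6/5/3): F#, A, C#, D.
B (5/3): B, D, F#.
A (6/5/3): A, C#, E, F#.
B (6/4): B, E, G.
A (5/3): A, C#, E.

F#, A, C#, D | B, D, F# | A, C#, E, F# | B, E, G | A, C#, E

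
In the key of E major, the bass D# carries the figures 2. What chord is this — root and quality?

The figures 2 indicate a seventh chord in third inversion.
In third inversion the root lies a second above the bass: a second above D# in E major is E.
The chord tones are D#, E, G#, B, giving E major seventh.

E major seventh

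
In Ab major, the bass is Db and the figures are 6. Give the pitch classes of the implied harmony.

Db, F, Bb

The written figures 6 are shorthand for 6/3: the 3 is implied.
A third above Db in this key is F.
A sixth above Db in this key is Bb.
Together with the bass Db, this spells Bb minor in first inversion.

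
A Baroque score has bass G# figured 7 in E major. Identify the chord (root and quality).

The figures 7 indicate a seventh chord in root position.
In root position the bass is the root, so the root is G#.
The chord tones are G#, B, D#, F#, giving G# minor seventh.

G# minor seventh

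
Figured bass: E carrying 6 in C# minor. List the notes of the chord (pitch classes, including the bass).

The written figures 6 are shorthand for 6/3: the 3 is implied.
A third above E in this key is G#.
A sixth above E in this key is C#.
Together with the bass E, this spells C# minor in first inversion.

E, G#, C#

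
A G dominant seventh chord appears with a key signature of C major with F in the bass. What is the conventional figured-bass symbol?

F is the seventh of G dominant seventh, so the chord is in third inversion.
A seventh chord in third inversion is figured 6/4/2, conventionally abbreviated 4/2.

4/2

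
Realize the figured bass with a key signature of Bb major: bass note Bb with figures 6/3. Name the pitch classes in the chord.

Bb, D, G

A third above Bb in this key is D.
A sixth above Bb in this key is G.
Together with the bass Bb, this spells G minor in first inversion.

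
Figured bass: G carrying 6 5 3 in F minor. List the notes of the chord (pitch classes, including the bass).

G, Bb, Db, Eb

A third above G in this key is Bb.
A fifth above G in this key is Db.
A sixth above G in this key is Eb.
Together with the bass G, this spells Eb dominant seventh in first inversion.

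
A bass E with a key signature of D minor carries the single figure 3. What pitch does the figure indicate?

Counting 2 letter steps above E lands on G; in D minor, that letter is G.

G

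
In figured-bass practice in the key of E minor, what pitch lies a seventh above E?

D

Counting 6 letter steps above E lands on D; in E minor, that letter is D.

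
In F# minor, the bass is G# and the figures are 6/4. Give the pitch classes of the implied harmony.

G#, C#, E

A fourth above G# in this key is C#.
A sixth above G# in this key is E.
Together with the bass G#, this spells C# minor in second inversion.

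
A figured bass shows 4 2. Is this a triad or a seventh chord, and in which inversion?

4 2 is shorthand for 6/4/2.
Intervals of 6/4/2 above the bass form a seventh chord; the bass is the seventh, so this is third inversion.

seventh chord, third inversion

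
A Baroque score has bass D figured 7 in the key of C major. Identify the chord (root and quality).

The figures 7 indicate a seventh chord in root position.
In root position the bass is the root, so the root is D.
The chord tones are D, F, A, C, giving D minor seventh.

D minor seventh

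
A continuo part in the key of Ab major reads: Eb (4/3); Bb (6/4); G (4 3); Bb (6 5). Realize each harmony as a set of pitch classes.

Eb, G, Ab, C | Bb, Eb, G | G, Bb, C, Eb | Bb, Db, F, G

Eb (6/4/3): Eb, G, Ab, C.
Bb (6/4): Bb, Eb, G.
G (6/4/3): G, Bb, C, Eb.
Bb (6/5/3): Bb, Db, F, G.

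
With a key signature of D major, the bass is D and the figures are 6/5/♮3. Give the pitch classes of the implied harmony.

A third above D in this key is F#, made natural (F) by the ♮ figure.
A fifth above D in this key is A.
A sixth above D in this key is B.
Together with the bass D, this spells B half-diminished seventh in first inversion.

D, F, A, B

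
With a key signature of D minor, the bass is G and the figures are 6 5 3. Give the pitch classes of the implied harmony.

A third above G in this key is Bb.
A fifth above G in this key is D.
A sixth above G in this key is E.
Together with the bass G, this spells E half-diminished seventh in first inversion.

G, Bb, D, E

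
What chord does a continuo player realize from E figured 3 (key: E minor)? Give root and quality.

The figures 3 indicate a triad in root position.
In root position the bass is the root, so the root is E.
The chord tones are E, G, B, giving E minor.

E minor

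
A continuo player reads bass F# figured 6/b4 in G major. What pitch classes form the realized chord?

A fourth above F# in this key is B, lowered to Bb by the flat.
A sixth above F# in this key is D.
Together with the bass F#, this spells Bb augmented in second inversion.

F#, Bb, D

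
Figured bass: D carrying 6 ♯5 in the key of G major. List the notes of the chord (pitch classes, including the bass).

D, F#, A#, B

The written figures 6 ♯5 are shorthand for 6/5/3: the 3 is implied.
A third above D in this key is F#.
A fifth above D in this key is A, raised to A# by the sharp.
A sixth above D in this key is B.
Together with the bass D, this spells B minor-major seventh in first inversion.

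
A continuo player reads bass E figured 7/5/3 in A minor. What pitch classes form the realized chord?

E, G, B, D

A third above E in this key is G.
A fifth above E in this key is B.
A seventh above E in this key is D.
Together with the bass E, this spells E minor seventh in root position.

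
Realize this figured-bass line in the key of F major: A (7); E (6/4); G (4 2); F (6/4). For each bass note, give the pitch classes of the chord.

A, C, E, G | E, A, C | G, A, C, E | F, Bb, D

A (7/5/3): A, C, E, G.
E (6/4): E, A, C.
G (6/4/2): G, A, C, E.
F (6/4): F, Bb, D.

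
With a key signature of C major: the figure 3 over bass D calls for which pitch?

Counting 2 letter steps above D lands on F; in C major, that letter is F.

F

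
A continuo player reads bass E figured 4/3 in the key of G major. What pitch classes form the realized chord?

The written figures 4/3 are shorthand for 6/4/3: the 6 is implied.
A third above E in this key is G.
A fourth above E in this key is A.
A sixth above E in this key is C.
Together with the bass E, this spells A minor seventh in second inversion.

E, G, A, C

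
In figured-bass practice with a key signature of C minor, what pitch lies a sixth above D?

Bb

Counting 5 letter steps above D lands on B; in C minor, that letter is Bb.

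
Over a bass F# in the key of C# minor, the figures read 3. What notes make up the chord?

The written figures 3 are shorthand for 5/3: the 5 is implied.
A third above F# in this key is A.
A fifth above F# in this key is C#.
Together with the bass F#, this spells F# minor in root position.

F#, A, C#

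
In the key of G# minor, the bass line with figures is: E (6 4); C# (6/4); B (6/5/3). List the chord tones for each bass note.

E, A#, C# | C#, F#, A# | B, D#, F#, G#

E (6/4): E, A#, C#.
C# (6/4): C#, F#, A#.
B (6/5/3): B, D#, F#, G#.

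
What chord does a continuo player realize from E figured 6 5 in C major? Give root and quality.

The figures 6 5 indicate a seventh chord in first inversion.
In first inversion the root lies a sixth above the bass: a sixth above E in C major is C.
The chord tones are E, G, B, C, giving C major seventh.

C major seventh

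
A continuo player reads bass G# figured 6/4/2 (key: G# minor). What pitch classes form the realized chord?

A second above G# in this key is A#.
A fourth above G# in this key is C#.
A sixth above G# in this key is E.
Together with the bass G#, this spells A# half-diminished seventh in third inversion.

G#, A#, C#, E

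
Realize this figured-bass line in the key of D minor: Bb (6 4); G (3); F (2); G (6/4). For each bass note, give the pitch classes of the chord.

Bb, E, G | G, Bb, D | F, G, Bb, D | G, C, E

Bb (6/4): Bb, E, G.
G (5/3): G, Bb, D.
F (6/4/2): F, G, Bb, D.
G (6/4): G, C, E.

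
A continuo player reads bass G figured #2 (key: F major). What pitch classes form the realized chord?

The written figures #2 are shorthand for 6/4/2: the 6/4 are implied.
A second above G in this key is A, raised to A# by the sharp.
A fourth above G in this key is C.
A sixth above G in this key is E.

G, A#, C, E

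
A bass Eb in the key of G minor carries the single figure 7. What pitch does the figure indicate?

Counting 6 letter steps above Eb lands on D; in G minor, that letter is D.

D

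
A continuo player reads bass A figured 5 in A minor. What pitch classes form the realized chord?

A, C, E

The written figures 5 are shorthand for 5/3: the 3 is implied.
A third above A in this key is C.
A fifth above A in this key is E.
Together with the bass A, this spells A minor in root position.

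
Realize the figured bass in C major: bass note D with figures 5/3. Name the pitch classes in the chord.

D, F, A

A third above D in this key is F.
A fifth above D in this key is A.
Together with the bass D, this spells D minor in root position.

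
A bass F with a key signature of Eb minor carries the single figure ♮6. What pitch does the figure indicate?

Counting 5 letter steps above F lands on D; in Eb minor, that letter is Db.
The ♮6 figure makes it natural, giving D.

D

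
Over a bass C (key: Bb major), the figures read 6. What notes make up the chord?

The written figures 6 are shorthand for 6/3: the 3 is implied.
A third above C in this key is Eb.
A sixth above C in this key is A.
Together with the bass C, this spells A diminished in first inversion.

C, Eb, A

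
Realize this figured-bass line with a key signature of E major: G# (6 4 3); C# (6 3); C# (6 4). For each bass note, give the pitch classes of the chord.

G# (6/4/3): G#, B, C#, E.
C# (6/3): C#, E, A.
C# (6/4): C#, F#, A.

G#, B, C#, E | C#, E, A | C#, F#, A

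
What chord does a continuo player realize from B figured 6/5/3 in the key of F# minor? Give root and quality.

G# half-diminished seventh

The figures 6/5/3 indicate a seventh chord in first inversion.
In first inversion the root lies a sixth above the bass: a sixth above B in F# minor is G#.
The chord tones are B, D, F#, G#, giving G# half-diminished seventh.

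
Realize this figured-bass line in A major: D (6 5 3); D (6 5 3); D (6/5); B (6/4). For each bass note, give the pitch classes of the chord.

D (6/5/3): D, F#, A, B.
D (6/5/3): D, F#, A, B.
D (6/5/3): D, F#, A, B.
B (6/4): B, E, G#.

D, F#, A, B | D, F#, A, B | D, F#, A, B | B, E, G#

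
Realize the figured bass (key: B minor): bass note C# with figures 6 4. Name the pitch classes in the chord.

C#, F#, A

A fourth above C# in this key is F#.
A sixth above C# in this key is A.
Together with the bass C#, this spells F# minor in second inversion.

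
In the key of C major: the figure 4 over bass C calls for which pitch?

Counting 3 letter steps above C lands on F; in C major, that letter is F.

F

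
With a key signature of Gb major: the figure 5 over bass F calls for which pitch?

Cb

Counting 4 letter steps above F lands on C; in Gb major, that letter is Cb.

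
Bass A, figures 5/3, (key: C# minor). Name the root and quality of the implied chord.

A major

The figures 5/3 indicate a triad in root position.
In root position the bass is the root, so the root is A.
The chord tones are A, C#, E, giving A major.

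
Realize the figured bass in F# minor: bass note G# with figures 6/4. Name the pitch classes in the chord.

G#, C#, E

A fourth above G# in this key is C#.
A sixth above G# in this key is E.
Together with the bass G#, this spells C# minor in second inversion.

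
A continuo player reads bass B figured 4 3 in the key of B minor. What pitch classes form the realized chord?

The written figures 4 3 are shorthand for 6/4/3: the 6 is implied.
A third above B in this key is D.
A fourth above B in this key is E.
A sixth above B in this key is G.
Together with the bass B, this spells E minor seventh in second inversion.

B, D, E, G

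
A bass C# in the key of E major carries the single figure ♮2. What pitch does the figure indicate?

Counting 1 letter step above C# lands on D; in E major, that letter is D#.
The ♮2 figure makes it natural, giving D.

D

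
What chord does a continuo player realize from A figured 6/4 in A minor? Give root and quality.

The figures 6/4 indicate a triad in second inversion.
In second inversion the root lies a fourth above the bass: a fourth above A in A minor is D.
The chord tones are A, D, F, giving D minor.

D minor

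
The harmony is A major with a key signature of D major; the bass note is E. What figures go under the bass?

6/4

E is the fifth of A major, so the chord is in second inversion.
A triad in second inversion is figured 6/4, conventionally abbreviated 6/4.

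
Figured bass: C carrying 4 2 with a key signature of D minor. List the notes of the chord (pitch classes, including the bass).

The written figures 4 2 are shorthand for 6/4/2: the 6 is implied.
A second above C in this key is D.
A fourth above C in this key is F.
A sixth above C in this key is A.
Together with the bass C, this spells D minor seventh in third inversion.

C, D, F, A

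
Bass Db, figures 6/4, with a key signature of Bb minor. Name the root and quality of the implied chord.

The figures 6/4 indicate a triad in second inversion.
In second inversion the root lies a fourth above the bass: a fourth above Db in Bb minor is Gb.
The chord tones are Db, Gb, Bb, giving Gb major.

Gb major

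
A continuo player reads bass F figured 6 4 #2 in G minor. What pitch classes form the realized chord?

F, G#, Bb, D

A second above F in this key is G, raised to G# by the sharp.
A fourth above F in this key is Bb.
A sixth above F in this key is D.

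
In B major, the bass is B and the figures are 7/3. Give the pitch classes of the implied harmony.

B, D#, F#, A#

The written figures 7/3 are shorthand for 7/5/3: the 5 is implied.
A third above B in this key is D#.
A fifth above B in this key is F#.
A seventh above B in this key is A#.
Together with the bass B, this spells B major seventh in root position.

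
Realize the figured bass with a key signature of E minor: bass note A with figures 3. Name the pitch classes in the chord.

The written figures 3 are shorthand for 5/3: the 5 is implied.
A third above A in this key is C.
A fifth above A in this key is E.
Together with the bass A, this spells A minor in root position.

A, C, E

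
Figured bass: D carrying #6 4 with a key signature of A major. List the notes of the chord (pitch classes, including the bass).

D, G#, B#

A fourth above D in this key is G#.
A sixth above D in this key is B, raised to B# by the sharp.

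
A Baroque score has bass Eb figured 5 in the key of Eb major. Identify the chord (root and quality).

The figures 5 indicate a triad in root position.
In root position the bass is the root, so the root is Eb.
The chord tones are Eb, G, Bb, giving Eb major.

Eb major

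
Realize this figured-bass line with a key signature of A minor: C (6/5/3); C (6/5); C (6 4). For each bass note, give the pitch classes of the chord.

C (6/5/3): C, E, G, A.
C (6/5/3): C, E, G, A.
C (6/4): C, F, A.

C, E, G, A | C, E, G, A | C, F, A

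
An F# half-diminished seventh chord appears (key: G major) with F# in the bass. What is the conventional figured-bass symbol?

7

F# is the root of F# half-diminished seventh, so the chord is in root position.
A seventh chord in root position is figured 7/5/3, conventionally abbreviated 7.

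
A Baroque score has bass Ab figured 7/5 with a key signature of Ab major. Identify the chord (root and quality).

The figures 7/5 indicate a seventh chord in root position.
In root position the bass is the root, so the root is Ab.
The chord tones are Ab, C, Eb, G, giving Ab major seventh.

Ab major seventh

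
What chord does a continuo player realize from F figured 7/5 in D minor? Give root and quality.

F major seventh

The figures 7/5 indicate a seventh chord in root position.
In root position the bass is the root, so the root is F.
The chord tones are F, A, C, E, giving F major seventh.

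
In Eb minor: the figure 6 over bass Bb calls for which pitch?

Counting 5 letter steps above Bb lands on G; in Eb minor, that letter is Gb.

Gb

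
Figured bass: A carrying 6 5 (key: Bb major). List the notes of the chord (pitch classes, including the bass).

The written figures 6 5 are shorthand for 6/5/3: the 3 is implied.
A third above A in this key is C.
A fifth above A in this key is Eb.
A sixth above A in this key is F.
Together with the bass A, this spells F dominant seventh in first inversion.

A, C, Eb, F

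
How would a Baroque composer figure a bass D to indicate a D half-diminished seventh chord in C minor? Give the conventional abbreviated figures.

D is the root of D half-diminished seventh, so the chord is in root position.
A seventh chord in root position is figured 7/5/3, conventionally abbreviated 7.

7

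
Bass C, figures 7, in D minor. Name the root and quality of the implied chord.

C dominant seventh

The figures 7 indicate a seventh chord in root position.
In root position the bass is the root, so the root is C.
The chord tones are C, E, G, Bb, giving C dominant seventh.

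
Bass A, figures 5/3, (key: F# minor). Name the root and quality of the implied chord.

The figures 5/3 indicate a triad in root position.
In root position the bass is the root, so the root is A.
The chord tones are A, C#, E, giving A major.

A major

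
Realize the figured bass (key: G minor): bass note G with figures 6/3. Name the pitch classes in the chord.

G, Bb, Eb

A third above G in this key is Bb.
A sixth above G in this key is Eb.
Together with the bass G, this spells Eb major in first inversion.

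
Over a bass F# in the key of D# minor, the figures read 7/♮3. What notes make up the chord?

F#, A, C#, E#

The written figures 7/♮3 are shorthand for 7/5/3: the 5 is implied.
A third above F# in this key is A#, made natural (A) by the ♮ figure.
A fifth above F# in this key is C#.
A seventh above F# in this key is E#.
Together with the bass F#, this spells F# minor-major seventh in root position.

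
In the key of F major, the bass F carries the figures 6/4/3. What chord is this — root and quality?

The figures 6/4/3 indicate a seventh chord in second inversion.
In second inversion the root lies a fourth above the bass: a fourth above F in F major is Bb.
The chord tones are F, A, Bb, D, giving Bb major seventh.

Bb major seventh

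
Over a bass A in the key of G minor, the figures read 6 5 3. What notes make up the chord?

A, C, Eb, F

A third above A in this key is C.
A fifth above A in this key is Eb.
A sixth above A in this key is F.
Together with the bass A, this spells F dominant seventh in first inversion.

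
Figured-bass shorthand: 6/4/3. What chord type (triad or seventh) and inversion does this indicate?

seventh chord, second inversion

Intervals of 6/4/3 above the bass form a seventh chord; the bass is the fifth, so this is second inversion.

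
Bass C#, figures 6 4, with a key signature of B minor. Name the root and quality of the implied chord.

F# minor

The figures 6 4 indicate a triad in second inversion.
In second inversion the root lies a fourth above the bass: a fourth above C# in B minor is F#.
The chord tones are C#, F#, A, giving F# minor.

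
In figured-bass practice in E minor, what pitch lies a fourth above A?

Counting 3 letter steps above A lands on D; in E minor, that letter is D.

D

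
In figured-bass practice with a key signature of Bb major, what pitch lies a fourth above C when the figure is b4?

Counting 3 letter steps above C lands on F; in Bb major, that letter is F.
The b4 figure lowers it a semitone, giving Fb.

Fb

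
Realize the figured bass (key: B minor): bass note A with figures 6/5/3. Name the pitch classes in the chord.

A third above A in this key is C#.
A fifth above A in this key is E.
A sixth above A in this key is F#.
Together with the bass A, this spells F# minor seventh in first inversion.

A, C#, E, F#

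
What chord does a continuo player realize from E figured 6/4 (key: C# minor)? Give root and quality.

The figures 6/4 indicate a triad in second inversion.
In second inversion the root lies a fourth above the bass: a fourth above E in C# minor is A.
The chord tones are E, A, C#, giving A major.

A major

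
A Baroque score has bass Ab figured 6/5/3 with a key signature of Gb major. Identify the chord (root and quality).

F half-diminished seventh

The figures 6/5/3 indicate a seventh chord in first inversion.
In first inversion the root lies a sixth above the bass: a sixth above Ab in Gb major is F.
The chord tones are Ab, Cb, Eb, F, giving F half-diminished seventh.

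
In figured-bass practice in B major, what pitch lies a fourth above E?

A#

Counting 3 letter steps above E lands on A; in B major, that letter is A#.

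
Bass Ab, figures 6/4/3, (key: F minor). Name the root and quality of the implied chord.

The figures 6/4/3 indicate a seventh chord in second inversion.
In second inversion the root lies a fourth above the bass: a fourth above Ab in F minor is Db.
The chord tones are Ab, C, Db, F, giving Db major seventh.

Db major seventh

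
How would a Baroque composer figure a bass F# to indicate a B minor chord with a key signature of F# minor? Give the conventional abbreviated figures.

6/4

F# is the fifth of B minor, so the chord is in second inversion.
A triad in second inversion is figured 6/4, conventionally abbreviated 6/4.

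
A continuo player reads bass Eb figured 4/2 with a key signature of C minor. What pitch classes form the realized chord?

Eb, F, Ab, C

The written figures 4/2 are shorthand for 6/4/2: the 6 is implied.
A second above Eb in this key is F.
A fourth above Eb in this key is Ab.
A sixth above Eb in this key is C.
Together with the bass Eb, this spells F minor seventh in third inversion.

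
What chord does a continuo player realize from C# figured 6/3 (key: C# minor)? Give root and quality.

The figures 6/3 indicate a triad in first inversion.
In first inversion the root lies a sixth above the bass: a sixth above C# in C# minor is A.
The chord tones are C#, E, A, giving A major.

A major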